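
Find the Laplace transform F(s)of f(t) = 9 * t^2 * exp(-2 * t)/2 9/(s + 2)^3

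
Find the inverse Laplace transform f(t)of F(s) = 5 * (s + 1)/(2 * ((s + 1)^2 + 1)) 5 * exp(-t) * cos(t)/2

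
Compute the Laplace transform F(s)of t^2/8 1/(4 * s^3)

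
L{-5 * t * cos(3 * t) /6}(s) 5 * (9 - s^2) /(6 * (s^2 + 9) ^2) 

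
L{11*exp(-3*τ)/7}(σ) 11/(7*(σ + 3))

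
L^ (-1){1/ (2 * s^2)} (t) t/2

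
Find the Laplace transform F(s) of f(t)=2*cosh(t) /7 2*s/(7*(s^2 - 1) ) 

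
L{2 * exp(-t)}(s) 2/(s + 1)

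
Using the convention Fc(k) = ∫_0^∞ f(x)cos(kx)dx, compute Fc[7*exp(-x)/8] 7/(8*(k^2 + 1))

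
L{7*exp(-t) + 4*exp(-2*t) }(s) 7/(s + 1) + 4/(s + 2) 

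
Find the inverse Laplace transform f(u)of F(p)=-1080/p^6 -9 * u^5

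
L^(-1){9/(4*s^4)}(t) 3*t^3/8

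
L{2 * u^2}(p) 4/p^3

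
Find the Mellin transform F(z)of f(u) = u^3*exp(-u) gamma(z + 3)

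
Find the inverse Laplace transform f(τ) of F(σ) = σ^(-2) τ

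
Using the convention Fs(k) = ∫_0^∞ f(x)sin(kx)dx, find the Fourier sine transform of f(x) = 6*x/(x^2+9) 3*pi*exp(-3*k)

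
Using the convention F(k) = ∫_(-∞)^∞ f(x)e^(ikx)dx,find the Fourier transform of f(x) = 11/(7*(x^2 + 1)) 11*pi*exp(-Abs(k))/7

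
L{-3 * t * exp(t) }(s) -3/(s - 1) ^2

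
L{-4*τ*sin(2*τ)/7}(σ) -16*σ/(7*(σ^2+4)^2)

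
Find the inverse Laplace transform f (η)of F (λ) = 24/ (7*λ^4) 4*η^3/7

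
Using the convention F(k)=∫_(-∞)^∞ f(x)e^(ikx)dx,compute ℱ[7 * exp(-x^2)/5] 7 * sqrt(pi) * exp(-k^2/4)/5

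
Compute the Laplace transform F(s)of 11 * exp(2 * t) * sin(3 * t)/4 33/(4 * ((s - 2)^2+9))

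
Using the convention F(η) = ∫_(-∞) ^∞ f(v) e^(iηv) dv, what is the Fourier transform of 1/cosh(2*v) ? pi/(2*cosh(pi*η/4) ) 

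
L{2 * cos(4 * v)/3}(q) 2 * q/(3 * (q^2 + 16))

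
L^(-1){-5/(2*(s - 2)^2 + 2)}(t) -5*exp(2*t)*sin(t)/2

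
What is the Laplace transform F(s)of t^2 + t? 2/s^3 + s^(-2)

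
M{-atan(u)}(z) pi*sec(pi*z/2)/(2*z)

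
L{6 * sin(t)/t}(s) 6 * atan(1/s)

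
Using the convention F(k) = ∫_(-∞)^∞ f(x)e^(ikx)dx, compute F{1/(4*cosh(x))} pi/(4*cosh(pi*k/2))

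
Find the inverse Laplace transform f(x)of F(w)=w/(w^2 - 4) cosh(2 * x)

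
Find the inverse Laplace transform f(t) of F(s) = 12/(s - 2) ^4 2 * t^3 * exp(2 * t) 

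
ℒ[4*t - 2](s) 4/s^2 - 2/s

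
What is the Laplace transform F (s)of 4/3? 4/ (3*s)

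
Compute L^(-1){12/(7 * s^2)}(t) 12 * t/7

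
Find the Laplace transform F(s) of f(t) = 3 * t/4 3/(4 * s^2) 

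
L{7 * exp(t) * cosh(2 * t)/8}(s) 7 * (s - 1)/(8 * ((s - 1)^2 - 4))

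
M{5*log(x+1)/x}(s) -5*pi*csc(pi*s)/(s - 1)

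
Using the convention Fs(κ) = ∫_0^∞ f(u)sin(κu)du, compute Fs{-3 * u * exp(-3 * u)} -18 * κ/(κ^2+9)^2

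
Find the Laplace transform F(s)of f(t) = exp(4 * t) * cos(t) (s - 4)/((s - 4)^2 + 1)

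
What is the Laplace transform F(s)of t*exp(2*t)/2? 1/(2*(s - 2)^2)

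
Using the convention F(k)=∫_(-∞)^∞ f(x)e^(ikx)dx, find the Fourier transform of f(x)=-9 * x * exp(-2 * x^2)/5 -9 * sqrt(2) * I * sqrt(pi) * k * exp(-k^2/8)/40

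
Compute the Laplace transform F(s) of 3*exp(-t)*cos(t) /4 3*(s + 1) /(4*((s + 1) ^2 + 1) ) 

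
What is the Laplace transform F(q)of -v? -1/q^2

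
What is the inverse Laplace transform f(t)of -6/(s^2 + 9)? -2*sin(3*t)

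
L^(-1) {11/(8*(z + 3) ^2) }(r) 11*r*exp(-3*r) /8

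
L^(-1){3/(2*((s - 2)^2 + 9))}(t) exp(2*t)*sin(3*t)/2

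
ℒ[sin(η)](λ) 1/(λ^2 + 1)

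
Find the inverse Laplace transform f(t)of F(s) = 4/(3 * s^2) 4 * t/3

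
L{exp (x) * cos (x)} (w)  (w - 1)/ ( (w - 1)^2 + 1)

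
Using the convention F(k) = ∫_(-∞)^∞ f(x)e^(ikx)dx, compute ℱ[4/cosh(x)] 4*pi/cosh(pi*k/2)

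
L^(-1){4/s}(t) 4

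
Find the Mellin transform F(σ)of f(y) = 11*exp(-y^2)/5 11*gamma(σ/2)/10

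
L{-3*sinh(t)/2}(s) -3/(2*s^2 - 2)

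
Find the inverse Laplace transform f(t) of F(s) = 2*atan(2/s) 2*sin(2*t) /t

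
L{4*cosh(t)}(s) 4*s/(s^2 - 1)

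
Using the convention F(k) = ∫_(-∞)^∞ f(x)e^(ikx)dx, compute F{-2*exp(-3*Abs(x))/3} -4/(k^2 + 9)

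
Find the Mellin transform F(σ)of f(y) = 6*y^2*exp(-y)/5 6*gamma(σ+2)/5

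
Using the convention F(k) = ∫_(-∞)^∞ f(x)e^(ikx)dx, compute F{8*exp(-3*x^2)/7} 8*sqrt(3)*sqrt(pi)*exp(-k^2/12)/21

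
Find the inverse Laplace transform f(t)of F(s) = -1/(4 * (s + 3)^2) -t * exp(-3 * t)/4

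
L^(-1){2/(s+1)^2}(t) 2*t*exp(-t)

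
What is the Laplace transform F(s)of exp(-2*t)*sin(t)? 1/((s + 2)^2 + 1)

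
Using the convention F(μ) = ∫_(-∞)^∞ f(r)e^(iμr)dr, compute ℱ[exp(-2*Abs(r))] 4/(μ^2 + 4)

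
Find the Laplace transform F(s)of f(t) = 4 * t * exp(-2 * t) 4/(s + 2)^2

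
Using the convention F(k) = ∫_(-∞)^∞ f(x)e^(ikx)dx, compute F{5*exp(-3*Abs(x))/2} 15/(k^2+9)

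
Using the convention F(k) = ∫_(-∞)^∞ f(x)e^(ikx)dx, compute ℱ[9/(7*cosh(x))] 9*pi/(7*cosh(pi*k/2))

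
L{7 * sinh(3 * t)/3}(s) 7/(s^2 - 9)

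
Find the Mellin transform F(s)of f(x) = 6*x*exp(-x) 6*gamma(s+1)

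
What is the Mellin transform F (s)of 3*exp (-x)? 3*gamma (s)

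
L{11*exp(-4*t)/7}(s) 11/(7*(s + 4))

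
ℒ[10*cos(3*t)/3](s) 10*s/(3*(s^2+9))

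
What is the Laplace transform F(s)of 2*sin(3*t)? 6/(s^2 + 9)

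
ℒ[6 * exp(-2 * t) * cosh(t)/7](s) 6 * (s + 2)/(7 * ((s + 2)^2 - 1))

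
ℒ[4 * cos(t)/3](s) 4 * s/(3 * (s^2 + 1))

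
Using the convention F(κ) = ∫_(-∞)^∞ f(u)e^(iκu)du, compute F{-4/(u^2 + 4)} -2 * pi * exp(-2 * Abs(κ))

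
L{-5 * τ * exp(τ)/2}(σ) -5/(2 * (σ - 1)^2)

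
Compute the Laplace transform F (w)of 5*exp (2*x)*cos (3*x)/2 5*(w - 2)/ (2*( (w - 2)^2 + 9))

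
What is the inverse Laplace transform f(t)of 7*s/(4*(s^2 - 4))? 7*cosh(2*t)/4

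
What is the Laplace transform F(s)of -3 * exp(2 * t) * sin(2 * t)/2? -3/((s - 2)^2 + 4)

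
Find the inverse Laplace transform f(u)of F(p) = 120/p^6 u^5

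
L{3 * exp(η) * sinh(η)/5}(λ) 3/(5 * λ * (λ - 2))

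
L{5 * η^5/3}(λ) 200/λ^6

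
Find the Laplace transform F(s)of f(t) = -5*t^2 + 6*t 6/s^2 - 10/s^3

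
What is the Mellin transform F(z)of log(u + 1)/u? -pi*csc(pi*z)/(z - 1)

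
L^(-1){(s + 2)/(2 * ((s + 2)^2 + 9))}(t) exp(-2 * t) * cos(3 * t)/2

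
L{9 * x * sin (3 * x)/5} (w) 54 * w/ (5 * (w^2+9)^2)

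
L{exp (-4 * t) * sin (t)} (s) 1/ ( (s + 4)^2 + 1)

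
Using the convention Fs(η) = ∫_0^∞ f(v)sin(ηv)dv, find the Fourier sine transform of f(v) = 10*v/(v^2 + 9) 5*pi*exp(-3*η)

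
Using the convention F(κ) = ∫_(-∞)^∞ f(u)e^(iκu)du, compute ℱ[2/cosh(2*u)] pi/cosh(pi*κ/4)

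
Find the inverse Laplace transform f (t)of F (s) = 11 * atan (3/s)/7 11 * sin (3 * t)/ (7 * t)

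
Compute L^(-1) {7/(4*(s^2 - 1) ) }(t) 7*sinh(t) /4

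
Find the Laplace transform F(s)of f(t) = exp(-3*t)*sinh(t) 1/((s + 3)^2 - 1)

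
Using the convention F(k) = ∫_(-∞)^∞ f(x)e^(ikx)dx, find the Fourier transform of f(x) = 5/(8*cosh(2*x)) 5*pi/(16*cosh(pi*k/4))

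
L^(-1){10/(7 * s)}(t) 10/7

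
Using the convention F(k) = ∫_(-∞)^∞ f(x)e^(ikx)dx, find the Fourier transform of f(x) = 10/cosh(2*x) 5*pi/cosh(pi*k/4)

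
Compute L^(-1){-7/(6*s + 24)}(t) -7*exp(-4*t)/6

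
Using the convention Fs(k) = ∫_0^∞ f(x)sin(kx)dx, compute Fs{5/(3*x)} 5*pi/6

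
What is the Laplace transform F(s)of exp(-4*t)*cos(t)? (s+4)/((s+4)^2+1)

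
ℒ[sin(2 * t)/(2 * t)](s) atan(2/s)/2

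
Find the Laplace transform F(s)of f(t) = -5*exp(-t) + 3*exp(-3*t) 3/(s + 3) - 5/(s + 1)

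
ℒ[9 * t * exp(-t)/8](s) 9/(8 * (s+1)^2)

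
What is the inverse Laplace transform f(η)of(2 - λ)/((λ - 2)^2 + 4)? -exp(2 * η) * cos(2 * η)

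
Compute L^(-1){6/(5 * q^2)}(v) 6 * v/5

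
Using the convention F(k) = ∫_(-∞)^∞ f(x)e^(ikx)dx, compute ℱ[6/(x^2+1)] 6 * pi * exp(-Abs(k))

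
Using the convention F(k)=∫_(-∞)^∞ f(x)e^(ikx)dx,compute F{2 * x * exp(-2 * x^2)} sqrt(2) * I * sqrt(pi) * k * exp(-k^2/8)/4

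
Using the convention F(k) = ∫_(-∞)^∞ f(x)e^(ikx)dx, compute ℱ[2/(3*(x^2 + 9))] 2*pi*exp(-3*Abs(k))/9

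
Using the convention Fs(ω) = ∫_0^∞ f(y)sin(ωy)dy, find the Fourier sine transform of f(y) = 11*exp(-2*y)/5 11*ω/(5*(ω^2 + 4))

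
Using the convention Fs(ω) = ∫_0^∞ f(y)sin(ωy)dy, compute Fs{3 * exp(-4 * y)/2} 3 * ω/(2 * (ω^2 + 16))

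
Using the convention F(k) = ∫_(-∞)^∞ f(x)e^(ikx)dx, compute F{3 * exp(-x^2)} 3 * sqrt(pi) * exp(-k^2/4)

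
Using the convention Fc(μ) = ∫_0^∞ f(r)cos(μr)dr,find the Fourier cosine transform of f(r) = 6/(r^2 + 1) 3*pi*exp(-μ)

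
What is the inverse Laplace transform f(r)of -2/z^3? -r^2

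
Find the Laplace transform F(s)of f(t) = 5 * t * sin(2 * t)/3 20 * s/(3 * (s^2 + 4)^2)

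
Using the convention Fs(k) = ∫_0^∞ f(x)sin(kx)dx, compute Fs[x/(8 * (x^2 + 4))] pi * exp(-2 * k)/16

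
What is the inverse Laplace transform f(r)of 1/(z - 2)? exp(2 * r)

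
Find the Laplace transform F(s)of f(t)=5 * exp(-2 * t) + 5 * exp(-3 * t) 5/(s + 2) + 5/(s + 3)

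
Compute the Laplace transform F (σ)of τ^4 24/σ^5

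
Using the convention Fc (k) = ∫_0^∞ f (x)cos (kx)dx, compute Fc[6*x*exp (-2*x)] 6*(4 - k^2)/ (k^2 + 4)^2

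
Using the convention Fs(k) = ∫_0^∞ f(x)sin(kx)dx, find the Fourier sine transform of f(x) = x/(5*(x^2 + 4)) pi*exp(-2*k)/10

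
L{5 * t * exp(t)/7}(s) 5/(7 * (s - 1)^2)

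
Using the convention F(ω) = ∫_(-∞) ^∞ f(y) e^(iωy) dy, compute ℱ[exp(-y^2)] sqrt(pi)*exp(-ω^2/4) 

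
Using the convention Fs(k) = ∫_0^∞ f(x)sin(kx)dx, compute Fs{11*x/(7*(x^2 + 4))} 11*pi*exp(-2*k)/14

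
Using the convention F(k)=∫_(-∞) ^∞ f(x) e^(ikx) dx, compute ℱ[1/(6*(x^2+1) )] pi*exp(-Abs(k) ) /6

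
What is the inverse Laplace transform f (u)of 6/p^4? u^3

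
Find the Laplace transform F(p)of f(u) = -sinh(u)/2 -1/(2*p^2 - 2)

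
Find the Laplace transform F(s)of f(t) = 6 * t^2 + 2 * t 12/s^3 + 2/s^2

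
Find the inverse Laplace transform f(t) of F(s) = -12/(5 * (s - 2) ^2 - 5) -12 * exp(2 * t) * sinh(t) /5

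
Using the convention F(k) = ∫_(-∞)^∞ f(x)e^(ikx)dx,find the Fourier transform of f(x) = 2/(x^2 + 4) pi*exp(-2*Abs(k))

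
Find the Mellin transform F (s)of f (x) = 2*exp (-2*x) 2^ (1 - s)*gamma (s)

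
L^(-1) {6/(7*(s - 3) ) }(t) 6*exp(3*t) /7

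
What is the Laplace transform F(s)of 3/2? 3/(2 * s)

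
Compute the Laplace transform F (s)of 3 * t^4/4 18/s^5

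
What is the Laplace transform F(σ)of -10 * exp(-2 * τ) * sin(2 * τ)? -20/((σ + 2)^2 + 4)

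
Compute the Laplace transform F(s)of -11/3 -11/(3 * s)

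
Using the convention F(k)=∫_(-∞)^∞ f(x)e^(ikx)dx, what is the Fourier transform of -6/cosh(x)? -6*pi/cosh(pi*k/2)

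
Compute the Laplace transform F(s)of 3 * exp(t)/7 3/(7 * (s - 1))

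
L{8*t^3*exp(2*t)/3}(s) 16/(s - 2)^4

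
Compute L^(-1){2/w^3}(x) x^2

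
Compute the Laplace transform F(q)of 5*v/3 5/(3*q^2)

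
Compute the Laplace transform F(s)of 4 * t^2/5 8/(5 * s^3)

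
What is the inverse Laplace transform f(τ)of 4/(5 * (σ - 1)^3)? 2 * τ^2 * exp(τ)/5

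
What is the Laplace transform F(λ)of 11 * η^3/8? 33/(4 * λ^4)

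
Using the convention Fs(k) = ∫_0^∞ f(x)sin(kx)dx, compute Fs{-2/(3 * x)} -pi/3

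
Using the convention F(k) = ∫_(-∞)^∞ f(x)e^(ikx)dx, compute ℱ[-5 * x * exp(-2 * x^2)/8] -5 * sqrt(2) * I * sqrt(pi) * k * exp(-k^2/8)/64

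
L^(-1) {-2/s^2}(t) -2*t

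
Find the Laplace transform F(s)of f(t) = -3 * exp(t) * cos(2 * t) 3 * (1 - s)/((s - 1)^2 + 4)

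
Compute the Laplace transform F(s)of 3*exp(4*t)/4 3/(4*(s - 4))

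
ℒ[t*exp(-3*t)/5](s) 1/(5*(s + 3)^2)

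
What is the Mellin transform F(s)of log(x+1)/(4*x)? -pi*csc(pi*s)/(4*s - 4)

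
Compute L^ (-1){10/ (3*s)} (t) 10/3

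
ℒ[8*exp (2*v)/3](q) 8/ (3*(q - 2))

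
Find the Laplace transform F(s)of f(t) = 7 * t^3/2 21/s^4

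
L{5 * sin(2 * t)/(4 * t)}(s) 5 * atan(2/s)/4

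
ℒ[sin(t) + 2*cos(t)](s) 2*s/(s^2 + 1) + 1/(s^2 + 1)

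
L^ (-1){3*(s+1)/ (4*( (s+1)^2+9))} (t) 3*exp (-t)*cos (3*t)/4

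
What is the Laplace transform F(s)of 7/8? 7/(8*s)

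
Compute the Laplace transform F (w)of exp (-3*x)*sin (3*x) 3/ ( (w+3)^2+9)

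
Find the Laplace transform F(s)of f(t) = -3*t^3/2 -9/s^4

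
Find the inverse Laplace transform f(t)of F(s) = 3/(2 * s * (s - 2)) 3 * exp(t) * sinh(t)/2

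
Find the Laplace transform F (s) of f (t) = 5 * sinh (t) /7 5/ (7 * (s^2 - 1) ) 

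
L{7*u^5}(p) 840/p^6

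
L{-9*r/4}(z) -9/(4*z^2)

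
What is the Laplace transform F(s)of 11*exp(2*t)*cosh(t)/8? 11*(s - 2)/(8*((s - 2)^2 - 1))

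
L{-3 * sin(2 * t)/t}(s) -3 * atan(2/s)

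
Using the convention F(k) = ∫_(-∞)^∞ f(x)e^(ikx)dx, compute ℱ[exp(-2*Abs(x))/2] 2/(k^2 + 4)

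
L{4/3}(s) 4/(3*s)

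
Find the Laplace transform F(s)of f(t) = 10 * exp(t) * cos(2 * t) 10 * (s - 1)/((s - 1)^2 + 4)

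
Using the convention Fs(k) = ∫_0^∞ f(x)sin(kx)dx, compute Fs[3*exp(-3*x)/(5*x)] 3*atan(k/3)/5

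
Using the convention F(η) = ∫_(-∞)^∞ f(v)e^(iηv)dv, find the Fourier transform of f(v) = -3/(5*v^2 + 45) -pi*exp(-3*Abs(η))/5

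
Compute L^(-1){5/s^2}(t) 5 * t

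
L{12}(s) 12/s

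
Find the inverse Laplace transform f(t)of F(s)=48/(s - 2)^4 8*t^3*exp(2*t)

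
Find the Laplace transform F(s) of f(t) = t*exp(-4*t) (s + 4) ^(-2) 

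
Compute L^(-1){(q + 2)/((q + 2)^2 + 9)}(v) exp(-2*v)*cos(3*v)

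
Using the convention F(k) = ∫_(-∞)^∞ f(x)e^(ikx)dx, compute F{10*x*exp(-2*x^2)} 5*sqrt(2)*I*sqrt(pi)*k*exp(-k^2/8)/4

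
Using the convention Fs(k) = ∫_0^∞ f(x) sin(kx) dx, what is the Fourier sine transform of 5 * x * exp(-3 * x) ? 30 * k/(k^2 + 9) ^2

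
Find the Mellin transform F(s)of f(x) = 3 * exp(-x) 3 * gamma(s)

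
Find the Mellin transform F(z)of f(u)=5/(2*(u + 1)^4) 5*gamma(z)*gamma(4 - z)/12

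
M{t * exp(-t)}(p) gamma(p + 1)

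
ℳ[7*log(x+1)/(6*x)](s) -7*pi*csc(pi*s)/(6*s - 6)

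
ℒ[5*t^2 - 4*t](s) 10/s^3 - 4/s^2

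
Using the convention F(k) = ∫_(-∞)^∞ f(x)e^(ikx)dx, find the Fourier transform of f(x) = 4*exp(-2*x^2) 2*sqrt(2)*sqrt(pi)*exp(-k^2/8)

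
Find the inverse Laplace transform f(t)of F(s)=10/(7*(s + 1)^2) 10*t*exp(-t)/7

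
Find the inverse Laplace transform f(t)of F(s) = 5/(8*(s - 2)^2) 5*t*exp(2*t)/8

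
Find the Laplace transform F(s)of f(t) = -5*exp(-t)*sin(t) -5/((s + 1)^2 + 1)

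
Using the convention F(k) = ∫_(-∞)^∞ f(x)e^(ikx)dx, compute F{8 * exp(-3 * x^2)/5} 8 * sqrt(3) * sqrt(pi) * exp(-k^2/12)/15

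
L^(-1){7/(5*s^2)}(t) 7*t/5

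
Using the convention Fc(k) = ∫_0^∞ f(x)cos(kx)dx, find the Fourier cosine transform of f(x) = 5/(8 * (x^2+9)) 5 * pi * exp(-3 * k)/48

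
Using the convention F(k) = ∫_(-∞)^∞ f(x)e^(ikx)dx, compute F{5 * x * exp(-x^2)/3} 5 * I * sqrt(pi) * k * exp(-k^2/4)/6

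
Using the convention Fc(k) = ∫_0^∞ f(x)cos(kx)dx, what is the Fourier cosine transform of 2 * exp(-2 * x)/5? 4/(5 * (k^2 + 4))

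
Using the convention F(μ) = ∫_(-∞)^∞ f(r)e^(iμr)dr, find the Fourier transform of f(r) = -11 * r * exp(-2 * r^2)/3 -11 * sqrt(2) * I * sqrt(pi) * μ * exp(-μ^2/8)/24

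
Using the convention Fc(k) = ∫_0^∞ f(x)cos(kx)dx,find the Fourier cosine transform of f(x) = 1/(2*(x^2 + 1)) pi*exp(-k)/4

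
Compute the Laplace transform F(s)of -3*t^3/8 -9/(4*s^4)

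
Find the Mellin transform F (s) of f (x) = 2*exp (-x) 2*gamma (s) 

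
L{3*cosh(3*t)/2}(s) 3*s/(2*(s^2 - 9))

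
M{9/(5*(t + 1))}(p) 9*pi*csc(pi*p)/5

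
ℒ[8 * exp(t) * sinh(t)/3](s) 8/(3 * s * (s - 2))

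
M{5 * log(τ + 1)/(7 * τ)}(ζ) -5 * pi * csc(pi * ζ)/(7 * ζ - 7)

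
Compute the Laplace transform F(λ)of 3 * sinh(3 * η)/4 9/(4 * (λ^2 - 9))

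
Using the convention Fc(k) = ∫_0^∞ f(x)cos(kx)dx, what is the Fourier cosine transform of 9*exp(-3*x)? 27/(k^2 + 9)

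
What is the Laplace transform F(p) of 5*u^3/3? 10/p^4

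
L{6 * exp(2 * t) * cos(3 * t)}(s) 6 * (s - 2)/((s - 2)^2+9)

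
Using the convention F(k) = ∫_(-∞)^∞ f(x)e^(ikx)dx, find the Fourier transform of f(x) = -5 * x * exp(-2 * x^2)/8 -5 * sqrt(2) * I * sqrt(pi) * k * exp(-k^2/8)/64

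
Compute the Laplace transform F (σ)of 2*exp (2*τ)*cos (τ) 2*(σ - 2)/ ( (σ - 2)^2 + 1)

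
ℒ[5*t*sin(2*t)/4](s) 5*s/(s^2 + 4)^2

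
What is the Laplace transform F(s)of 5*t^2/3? 10/(3*s^3)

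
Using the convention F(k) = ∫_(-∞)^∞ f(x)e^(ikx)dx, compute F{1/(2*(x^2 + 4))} pi*exp(-2*Abs(k))/4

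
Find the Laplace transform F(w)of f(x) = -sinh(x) -1/(w^2 - 1)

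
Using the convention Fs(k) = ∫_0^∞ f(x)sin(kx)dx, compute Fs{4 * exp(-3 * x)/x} 4 * atan(k/3)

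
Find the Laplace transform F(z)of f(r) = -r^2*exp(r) -2/(z - 1)^3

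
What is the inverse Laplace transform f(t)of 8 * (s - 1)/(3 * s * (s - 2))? 8 * exp(t) * cosh(t)/3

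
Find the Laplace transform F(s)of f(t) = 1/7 1/(7*s)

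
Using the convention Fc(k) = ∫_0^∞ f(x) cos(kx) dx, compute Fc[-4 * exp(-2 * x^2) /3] -sqrt(2) * sqrt(pi) * exp(-k^2/8) /3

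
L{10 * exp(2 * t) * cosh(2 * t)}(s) 10 * (s - 2)/(s * (s - 4))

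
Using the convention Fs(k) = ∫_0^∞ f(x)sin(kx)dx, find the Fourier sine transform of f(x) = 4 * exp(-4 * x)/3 4 * k/(3 * (k^2 + 16))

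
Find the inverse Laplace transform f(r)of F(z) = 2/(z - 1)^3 r^2*exp(r)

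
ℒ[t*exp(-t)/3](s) 1/(3*(s + 1)^2)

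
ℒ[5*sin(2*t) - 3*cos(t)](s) 10/(s^2 + 4) - 3*s/(s^2 + 1)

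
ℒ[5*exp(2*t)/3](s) 5/(3*(s - 2))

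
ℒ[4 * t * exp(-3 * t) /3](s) 4/(3 * (s + 3) ^2) 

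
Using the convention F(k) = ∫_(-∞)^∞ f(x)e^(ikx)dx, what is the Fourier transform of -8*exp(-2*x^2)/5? -4*sqrt(2)*sqrt(pi)*exp(-k^2/8)/5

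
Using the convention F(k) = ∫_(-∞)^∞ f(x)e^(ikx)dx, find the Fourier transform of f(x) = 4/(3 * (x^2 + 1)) 4 * pi * exp(-Abs(k))/3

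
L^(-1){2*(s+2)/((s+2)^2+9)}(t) 2*exp(-2*t)*cos(3*t)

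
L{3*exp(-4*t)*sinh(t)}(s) 3/((s + 4)^2 - 1)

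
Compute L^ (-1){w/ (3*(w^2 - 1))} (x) cosh (x)/3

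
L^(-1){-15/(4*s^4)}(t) -5*t^3/8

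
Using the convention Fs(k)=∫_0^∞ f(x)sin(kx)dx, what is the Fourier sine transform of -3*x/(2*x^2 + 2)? -3*pi*exp(-k)/4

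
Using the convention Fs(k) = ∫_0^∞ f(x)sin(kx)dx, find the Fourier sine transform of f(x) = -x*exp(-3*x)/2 -3*k/(k^2 + 9)^2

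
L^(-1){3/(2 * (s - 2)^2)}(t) 3 * t * exp(2 * t)/2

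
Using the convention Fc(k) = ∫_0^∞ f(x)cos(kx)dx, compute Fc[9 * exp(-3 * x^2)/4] 3 * sqrt(3) * sqrt(pi) * exp(-k^2/12)/8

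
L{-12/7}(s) -12/(7 * s)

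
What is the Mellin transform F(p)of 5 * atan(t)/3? -5 * pi * sec(pi * p/2)/(6 * p)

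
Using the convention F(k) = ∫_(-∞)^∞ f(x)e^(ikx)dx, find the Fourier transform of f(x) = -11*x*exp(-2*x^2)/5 -11*sqrt(2)*I*sqrt(pi)*k*exp(-k^2/8)/40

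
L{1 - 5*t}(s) 1/s - 5/s^2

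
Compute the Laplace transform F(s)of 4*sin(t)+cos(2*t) 4/(s^2+1)+s/(s^2+4)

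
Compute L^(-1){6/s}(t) 6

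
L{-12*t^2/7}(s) -24/(7*s^3)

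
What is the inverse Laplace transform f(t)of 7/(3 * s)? 7/3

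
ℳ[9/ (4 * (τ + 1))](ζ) 9 * pi * csc (pi * ζ)/4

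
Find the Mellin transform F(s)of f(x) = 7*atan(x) -7*pi*sec(pi*s/2)/(2*s)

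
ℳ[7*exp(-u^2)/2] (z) 7*gamma(z/2)/4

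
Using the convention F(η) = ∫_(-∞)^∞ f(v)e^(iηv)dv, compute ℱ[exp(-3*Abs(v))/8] 3/(4*(η^2 + 9))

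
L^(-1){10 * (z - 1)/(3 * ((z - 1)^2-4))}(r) 10 * exp(r) * cosh(2 * r)/3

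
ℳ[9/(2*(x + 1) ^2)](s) -9*pi*(s - 1) /(2*sin(pi*s) ) 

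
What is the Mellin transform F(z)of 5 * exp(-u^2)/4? 5 * gamma(z/2)/8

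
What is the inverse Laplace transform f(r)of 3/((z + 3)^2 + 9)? exp(-3 * r) * sin(3 * r)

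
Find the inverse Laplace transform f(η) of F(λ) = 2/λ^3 η^2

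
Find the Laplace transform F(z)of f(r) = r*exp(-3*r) (z+3)^(-2)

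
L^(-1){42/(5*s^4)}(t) 7*t^3/5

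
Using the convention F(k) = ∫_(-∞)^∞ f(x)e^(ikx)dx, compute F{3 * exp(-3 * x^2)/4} sqrt(3) * sqrt(pi) * exp(-k^2/12)/4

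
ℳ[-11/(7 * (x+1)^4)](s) 11 * pi * (s - 3) * (s - 2) * (s - 1)/(42 * sin(pi * s))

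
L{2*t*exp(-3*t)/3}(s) 2/(3*(s + 3)^2)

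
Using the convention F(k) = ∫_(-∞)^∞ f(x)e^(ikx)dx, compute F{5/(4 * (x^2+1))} 5 * pi * exp(-Abs(k))/4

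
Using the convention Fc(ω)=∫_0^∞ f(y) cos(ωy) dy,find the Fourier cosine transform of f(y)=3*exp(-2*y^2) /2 3*sqrt(2)*sqrt(pi)*exp(-ω^2/8) /8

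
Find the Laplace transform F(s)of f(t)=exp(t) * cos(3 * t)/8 (s - 1)/(8 * ((s - 1)^2 + 9))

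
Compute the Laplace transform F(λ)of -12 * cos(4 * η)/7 -12 * λ/(7 * λ^2 + 112)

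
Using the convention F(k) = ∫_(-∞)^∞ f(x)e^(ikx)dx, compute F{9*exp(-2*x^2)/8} 9*sqrt(2)*sqrt(pi)*exp(-k^2/8)/16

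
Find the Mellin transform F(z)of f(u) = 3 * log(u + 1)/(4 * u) -3 * pi * csc(pi * z)/(4 * z - 4)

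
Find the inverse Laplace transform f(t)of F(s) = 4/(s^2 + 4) 2*sin(2*t)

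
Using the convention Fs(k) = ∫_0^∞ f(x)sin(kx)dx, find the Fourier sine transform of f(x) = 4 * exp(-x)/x 4 * atan(k)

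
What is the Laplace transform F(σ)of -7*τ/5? -7/(5*σ^2)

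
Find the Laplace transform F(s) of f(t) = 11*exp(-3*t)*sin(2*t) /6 11/(3*((s + 3) ^2 + 4) ) 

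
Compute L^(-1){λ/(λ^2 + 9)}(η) cos(3*η)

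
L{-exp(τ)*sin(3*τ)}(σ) -3/((σ - 1)^2 + 9)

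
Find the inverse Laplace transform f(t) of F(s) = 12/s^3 6 * t^2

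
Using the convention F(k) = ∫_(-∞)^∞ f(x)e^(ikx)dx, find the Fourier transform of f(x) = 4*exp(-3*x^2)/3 4*sqrt(3)*sqrt(pi)*exp(-k^2/12)/9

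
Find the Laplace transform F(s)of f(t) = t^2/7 2/(7 * s^3)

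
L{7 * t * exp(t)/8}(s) 7/(8 * (s - 1)^2)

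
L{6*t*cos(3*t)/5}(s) 6*(s^2-9)/(5*(s^2 + 9)^2)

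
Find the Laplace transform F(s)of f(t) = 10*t 10/s^2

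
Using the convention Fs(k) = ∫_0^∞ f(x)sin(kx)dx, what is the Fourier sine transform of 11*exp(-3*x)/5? 11*k/(5*(k^2 + 9))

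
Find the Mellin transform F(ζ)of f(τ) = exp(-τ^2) gamma(ζ/2)/2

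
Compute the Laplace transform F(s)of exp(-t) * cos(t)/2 (s + 1)/(2 * ((s + 1)^2 + 1))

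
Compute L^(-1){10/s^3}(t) 5 * t^2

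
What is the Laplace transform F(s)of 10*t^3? 60/s^4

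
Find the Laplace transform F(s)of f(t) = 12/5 12/(5*s)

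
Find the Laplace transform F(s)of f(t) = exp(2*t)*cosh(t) (s - 2)/((s - 2)^2 - 1)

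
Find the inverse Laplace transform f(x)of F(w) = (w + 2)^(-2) x*exp(-2*x)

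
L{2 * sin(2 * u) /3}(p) 4/(3 * (p^2 + 4) ) 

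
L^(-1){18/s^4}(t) 3*t^3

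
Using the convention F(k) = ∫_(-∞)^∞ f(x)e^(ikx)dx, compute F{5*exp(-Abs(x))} 10/(k^2 + 1)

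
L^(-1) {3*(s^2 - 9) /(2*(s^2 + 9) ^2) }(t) 3*t*cos(3*t) /2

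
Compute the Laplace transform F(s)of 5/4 5/(4 * s)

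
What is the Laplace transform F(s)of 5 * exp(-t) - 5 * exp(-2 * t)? 5/(s + 1) - 5/(s + 2)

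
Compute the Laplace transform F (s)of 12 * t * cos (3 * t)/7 12 * (s^2 - 9)/ (7 * (s^2 + 9)^2)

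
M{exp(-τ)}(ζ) gamma(ζ)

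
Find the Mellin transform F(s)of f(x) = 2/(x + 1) 2 * pi * csc(pi * s)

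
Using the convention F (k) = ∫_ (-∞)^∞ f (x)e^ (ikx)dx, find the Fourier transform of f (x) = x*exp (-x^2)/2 I*sqrt (pi)*k*exp (-k^2/4)/4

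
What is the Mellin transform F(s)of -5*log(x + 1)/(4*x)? 5*pi*csc(pi*s)/(4*(s - 1))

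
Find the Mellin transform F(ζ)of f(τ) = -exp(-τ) -gamma(ζ)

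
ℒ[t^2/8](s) 1/(4*s^3)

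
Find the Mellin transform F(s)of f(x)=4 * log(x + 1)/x -4 * pi * csc(pi * s)/(s - 1)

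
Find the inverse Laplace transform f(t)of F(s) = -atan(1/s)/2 -sin(t)/(2*t)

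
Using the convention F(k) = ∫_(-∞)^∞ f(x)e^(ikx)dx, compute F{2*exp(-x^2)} 2*sqrt(pi)*exp(-k^2/4)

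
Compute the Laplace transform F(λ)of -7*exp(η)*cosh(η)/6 7*(1 - λ)/(6*λ*(λ - 2))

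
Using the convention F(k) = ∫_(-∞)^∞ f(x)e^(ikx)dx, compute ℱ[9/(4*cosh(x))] 9*pi/(4*cosh(pi*k/2))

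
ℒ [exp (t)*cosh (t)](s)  (s - 1)/ (s*(s - 2))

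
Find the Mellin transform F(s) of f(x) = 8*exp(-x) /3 8*gamma(s) /3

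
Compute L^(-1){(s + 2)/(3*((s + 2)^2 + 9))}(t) exp(-2*t)*cos(3*t)/3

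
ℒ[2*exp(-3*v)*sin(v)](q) 2/((q+3)^2+1)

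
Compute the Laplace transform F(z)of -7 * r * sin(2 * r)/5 -28 * z/(5 * (z^2 + 4)^2)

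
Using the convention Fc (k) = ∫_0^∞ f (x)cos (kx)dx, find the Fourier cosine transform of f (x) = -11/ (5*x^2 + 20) -11*pi*exp (-2*k)/20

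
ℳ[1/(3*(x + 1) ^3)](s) pi*(s - 2)*(s - 1) /(6*sin(pi*s) ) 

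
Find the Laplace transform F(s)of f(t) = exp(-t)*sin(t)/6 1/(6*((s + 1)^2 + 1))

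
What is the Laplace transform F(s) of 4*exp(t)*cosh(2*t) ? 4*(s - 1) /((s - 1) ^2 - 4) 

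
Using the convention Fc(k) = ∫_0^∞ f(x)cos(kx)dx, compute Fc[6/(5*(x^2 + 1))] 3*pi*exp(-k)/5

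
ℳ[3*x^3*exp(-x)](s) 3*gamma(s + 3)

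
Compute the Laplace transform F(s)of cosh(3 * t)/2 s/(2 * (s^2 - 9))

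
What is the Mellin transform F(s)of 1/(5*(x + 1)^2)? (-pi*s + pi)/(5*sin(pi*s))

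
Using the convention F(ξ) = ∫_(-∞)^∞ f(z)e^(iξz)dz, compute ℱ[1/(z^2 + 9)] pi*exp(-3*Abs(ξ))/3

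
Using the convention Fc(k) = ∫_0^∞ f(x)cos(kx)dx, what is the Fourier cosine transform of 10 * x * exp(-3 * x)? 10 * (9 - k^2)/(k^2+9)^2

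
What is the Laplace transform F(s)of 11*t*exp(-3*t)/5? 11/(5*(s + 3)^2)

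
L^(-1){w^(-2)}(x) x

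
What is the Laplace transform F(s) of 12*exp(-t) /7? 12/(7*(s + 1) ) 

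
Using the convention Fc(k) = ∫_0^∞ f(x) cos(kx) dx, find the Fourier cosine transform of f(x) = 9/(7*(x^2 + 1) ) 9*pi*exp(-k) /14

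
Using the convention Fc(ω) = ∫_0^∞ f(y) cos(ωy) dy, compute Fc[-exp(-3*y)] -3/(ω^2 + 9) 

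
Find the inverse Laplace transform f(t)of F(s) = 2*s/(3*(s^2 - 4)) 2*cosh(2*t)/3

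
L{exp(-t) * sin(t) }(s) 1/((s+1) ^2+1) 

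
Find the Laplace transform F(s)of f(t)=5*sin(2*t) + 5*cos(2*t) 10/(s^2 + 4) + 5*s/(s^2 + 4)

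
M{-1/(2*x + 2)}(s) -pi*csc(pi*s)/2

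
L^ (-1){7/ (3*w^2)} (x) 7*x/3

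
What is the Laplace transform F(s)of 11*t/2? 11/(2*s^2)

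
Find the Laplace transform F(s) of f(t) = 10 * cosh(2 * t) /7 10 * s/(7 * (s^2 - 4) ) 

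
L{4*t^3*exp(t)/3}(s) 8/(s - 1)^4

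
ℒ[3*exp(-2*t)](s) 3/(s + 2) 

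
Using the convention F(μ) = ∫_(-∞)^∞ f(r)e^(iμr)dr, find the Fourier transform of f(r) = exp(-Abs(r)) 2/(μ^2 + 1)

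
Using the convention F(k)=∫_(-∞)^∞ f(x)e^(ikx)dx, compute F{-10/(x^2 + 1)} -10 * pi * exp(-Abs(k))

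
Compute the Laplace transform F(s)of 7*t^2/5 14/(5*s^3)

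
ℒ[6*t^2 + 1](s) 12/s^3 + 1/s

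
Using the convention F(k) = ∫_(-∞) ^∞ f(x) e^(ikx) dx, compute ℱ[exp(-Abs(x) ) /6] 1/(3*(k^2 + 1) ) 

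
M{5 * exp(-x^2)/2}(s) 5 * gamma(s/2)/4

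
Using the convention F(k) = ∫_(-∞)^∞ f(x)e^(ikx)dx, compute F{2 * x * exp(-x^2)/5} I * sqrt(pi) * k * exp(-k^2/4)/5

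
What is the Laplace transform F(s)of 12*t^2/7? 24/(7*s^3)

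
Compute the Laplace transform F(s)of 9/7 9/(7*s)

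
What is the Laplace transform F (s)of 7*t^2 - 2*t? 14/s^3 - 2/s^2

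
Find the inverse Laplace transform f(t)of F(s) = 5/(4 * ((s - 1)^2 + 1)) 5 * exp(t) * sin(t)/4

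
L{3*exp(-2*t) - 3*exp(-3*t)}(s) 3/(s+2) - 3/(s+3)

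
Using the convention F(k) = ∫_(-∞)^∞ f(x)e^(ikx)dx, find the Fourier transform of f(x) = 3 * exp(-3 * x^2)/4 sqrt(3) * sqrt(pi) * exp(-k^2/12)/4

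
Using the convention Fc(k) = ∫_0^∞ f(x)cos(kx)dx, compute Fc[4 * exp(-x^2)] 2 * sqrt(pi) * exp(-k^2/4)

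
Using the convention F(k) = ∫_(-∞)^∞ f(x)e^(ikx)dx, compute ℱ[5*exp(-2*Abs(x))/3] 20/(3*(k^2 + 4))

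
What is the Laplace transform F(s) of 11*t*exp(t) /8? 11/(8*(s - 1) ^2) 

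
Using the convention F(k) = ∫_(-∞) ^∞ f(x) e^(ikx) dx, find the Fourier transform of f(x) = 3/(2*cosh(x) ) 3*pi/(2*cosh(pi*k/2) ) 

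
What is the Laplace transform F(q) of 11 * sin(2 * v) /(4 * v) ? 11 * atan(2/q) /4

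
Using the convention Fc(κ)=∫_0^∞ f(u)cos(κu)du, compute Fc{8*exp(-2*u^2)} 2*sqrt(2)*sqrt(pi)*exp(-κ^2/8)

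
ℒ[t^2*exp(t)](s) 2/(s - 1)^3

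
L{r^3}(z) 6/z^4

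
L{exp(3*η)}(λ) 1/(λ - 3)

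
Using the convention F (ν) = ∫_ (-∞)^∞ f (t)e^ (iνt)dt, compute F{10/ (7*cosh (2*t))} 5*pi/ (7*cosh (pi*ν/4))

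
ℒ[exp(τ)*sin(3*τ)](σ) 3/((σ - 1)^2 + 9)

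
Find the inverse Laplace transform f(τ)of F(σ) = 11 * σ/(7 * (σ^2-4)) 11 * cosh(2 * τ)/7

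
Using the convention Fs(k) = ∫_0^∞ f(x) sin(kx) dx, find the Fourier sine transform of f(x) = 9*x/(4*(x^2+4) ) 9*pi*exp(-2*k) /8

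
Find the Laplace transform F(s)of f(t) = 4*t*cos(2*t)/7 4*(s^2 - 4)/(7*(s^2 + 4)^2)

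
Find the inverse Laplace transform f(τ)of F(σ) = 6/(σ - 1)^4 τ^3*exp(τ)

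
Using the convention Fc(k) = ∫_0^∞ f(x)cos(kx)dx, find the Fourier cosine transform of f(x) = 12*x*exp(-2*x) 12*(4 - k^2)/(k^2+4)^2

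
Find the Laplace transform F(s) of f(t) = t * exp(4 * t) (s - 4) ^(-2) 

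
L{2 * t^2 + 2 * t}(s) 2/s^2 + 4/s^3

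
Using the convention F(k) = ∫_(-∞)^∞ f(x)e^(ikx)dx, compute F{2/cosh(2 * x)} pi/cosh(pi * k/4)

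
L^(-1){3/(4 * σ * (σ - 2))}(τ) 3 * exp(τ) * sinh(τ)/4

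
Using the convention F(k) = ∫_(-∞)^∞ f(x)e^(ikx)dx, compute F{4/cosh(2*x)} 2*pi/cosh(pi*k/4)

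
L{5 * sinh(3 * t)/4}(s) 15/(4 * (s^2 - 9))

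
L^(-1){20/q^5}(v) 5*v^4/6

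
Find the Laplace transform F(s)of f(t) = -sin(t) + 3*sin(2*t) 6/(s^2 + 4)-1/(s^2 + 1)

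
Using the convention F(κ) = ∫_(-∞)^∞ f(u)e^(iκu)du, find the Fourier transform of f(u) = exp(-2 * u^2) sqrt(2) * sqrt(pi) * exp(-κ^2/8)/2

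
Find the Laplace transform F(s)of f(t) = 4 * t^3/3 8/s^4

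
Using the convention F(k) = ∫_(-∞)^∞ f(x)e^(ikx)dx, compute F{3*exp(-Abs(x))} 6/(k^2 + 1)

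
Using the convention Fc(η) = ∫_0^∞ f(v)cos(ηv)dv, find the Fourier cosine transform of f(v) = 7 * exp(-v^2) 7 * sqrt(pi) * exp(-η^2/4)/2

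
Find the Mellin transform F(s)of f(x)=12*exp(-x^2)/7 6*gamma(s/2)/7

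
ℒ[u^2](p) 2/p^3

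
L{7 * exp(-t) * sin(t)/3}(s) 7/(3 * ((s + 1)^2 + 1))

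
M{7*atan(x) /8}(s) -7*pi*sec(pi*s/2) /(16*s) 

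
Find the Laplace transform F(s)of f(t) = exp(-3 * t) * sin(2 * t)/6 1/(3 * ((s + 3)^2 + 4))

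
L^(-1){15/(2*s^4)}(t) 5*t^3/4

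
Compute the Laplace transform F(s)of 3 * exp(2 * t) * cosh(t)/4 3 * (s - 2)/(4 * ((s - 2)^2 - 1))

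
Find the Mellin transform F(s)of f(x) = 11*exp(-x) 11*gamma(s)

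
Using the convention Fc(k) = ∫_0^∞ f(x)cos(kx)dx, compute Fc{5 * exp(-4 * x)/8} 5/(2 * (k^2 + 16))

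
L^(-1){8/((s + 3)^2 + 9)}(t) 8 * exp(-3 * t) * sin(3 * t)/3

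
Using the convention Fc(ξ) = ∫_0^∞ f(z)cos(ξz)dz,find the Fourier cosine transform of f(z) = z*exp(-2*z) (4 - ξ^2)/(ξ^2 + 4)^2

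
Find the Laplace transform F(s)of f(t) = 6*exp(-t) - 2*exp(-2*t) 6/(s + 1) - 2/(s + 2)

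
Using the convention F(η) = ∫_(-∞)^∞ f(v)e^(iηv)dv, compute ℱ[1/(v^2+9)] pi * exp(-3 * Abs(η))/3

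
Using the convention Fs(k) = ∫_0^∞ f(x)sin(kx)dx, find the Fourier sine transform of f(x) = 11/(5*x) 11*pi/10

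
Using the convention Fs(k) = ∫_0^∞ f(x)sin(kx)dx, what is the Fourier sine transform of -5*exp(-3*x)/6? -5*k/(6*k^2 + 54)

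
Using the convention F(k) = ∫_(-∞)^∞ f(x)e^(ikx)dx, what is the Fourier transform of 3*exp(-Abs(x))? 6/(k^2 + 1)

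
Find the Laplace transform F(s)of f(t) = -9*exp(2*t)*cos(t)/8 9*(2 - s)/(8*((s - 2)^2 + 1))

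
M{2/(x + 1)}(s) 2 * pi * csc(pi * s)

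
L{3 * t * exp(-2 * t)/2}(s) 3/(2 * (s+2)^2)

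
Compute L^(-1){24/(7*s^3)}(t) 12*t^2/7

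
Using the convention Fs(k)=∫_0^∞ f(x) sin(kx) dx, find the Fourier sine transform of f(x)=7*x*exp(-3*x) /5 42*k/(5*(k^2 + 9) ^2) 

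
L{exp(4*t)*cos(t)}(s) (s - 4)/((s - 4)^2 + 1)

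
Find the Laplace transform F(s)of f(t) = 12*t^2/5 24/(5*s^3)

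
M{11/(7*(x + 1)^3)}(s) 11*pi*(s - 2)*(s - 1)/(14*sin(pi*s))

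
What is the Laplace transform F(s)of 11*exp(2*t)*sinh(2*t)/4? 11/(2*s*(s - 4))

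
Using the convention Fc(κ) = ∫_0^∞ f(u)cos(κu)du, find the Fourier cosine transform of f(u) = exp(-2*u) 2/(κ^2 + 4)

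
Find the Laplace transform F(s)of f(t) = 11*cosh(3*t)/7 11*s/(7*(s^2 - 9))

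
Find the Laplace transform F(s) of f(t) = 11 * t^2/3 22/(3 * s^3) 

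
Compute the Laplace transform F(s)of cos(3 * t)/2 s/(2 * (s^2 + 9))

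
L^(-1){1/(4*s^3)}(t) t^2/8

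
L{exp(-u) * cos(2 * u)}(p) (p + 1)/((p + 1)^2 + 4)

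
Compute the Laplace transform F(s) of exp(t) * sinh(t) 1/(s * (s - 2) ) 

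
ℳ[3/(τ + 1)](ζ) 3*pi*csc(pi*ζ)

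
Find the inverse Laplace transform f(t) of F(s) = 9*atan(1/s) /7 9*sin(t) /(7*t) 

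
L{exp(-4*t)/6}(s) 1/(6*(s + 4))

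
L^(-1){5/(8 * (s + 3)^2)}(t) 5 * t * exp(-3 * t)/8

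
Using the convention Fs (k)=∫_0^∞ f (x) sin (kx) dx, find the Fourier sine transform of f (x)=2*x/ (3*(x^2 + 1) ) pi*exp (-k) /3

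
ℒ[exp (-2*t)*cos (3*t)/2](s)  (s + 2)/ (2*( (s + 2)^2 + 9))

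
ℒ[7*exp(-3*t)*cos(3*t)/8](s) 7*(s + 3)/(8*((s + 3)^2 + 9))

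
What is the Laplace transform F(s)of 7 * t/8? 7/(8 * s^2)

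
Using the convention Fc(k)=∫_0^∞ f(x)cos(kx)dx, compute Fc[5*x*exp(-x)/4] 5*(1 - k^2)/(4*(k^2 + 1)^2)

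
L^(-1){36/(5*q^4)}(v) 6*v^3/5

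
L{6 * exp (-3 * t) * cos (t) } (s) 6 * (s + 3) / ( (s + 3) ^2 + 1) 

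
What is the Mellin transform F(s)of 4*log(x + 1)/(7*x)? -4*pi*csc(pi*s)/(7*s - 7)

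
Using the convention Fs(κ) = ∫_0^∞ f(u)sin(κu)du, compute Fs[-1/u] -pi/2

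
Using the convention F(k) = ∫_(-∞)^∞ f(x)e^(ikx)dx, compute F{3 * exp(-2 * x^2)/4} 3 * sqrt(2) * sqrt(pi) * exp(-k^2/8)/8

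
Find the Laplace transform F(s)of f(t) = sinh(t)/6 1/(6*(s^2 - 1))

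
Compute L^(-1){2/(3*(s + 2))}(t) 2*exp(-2*t)/3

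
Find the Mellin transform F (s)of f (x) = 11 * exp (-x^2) 11 * gamma (s/2)/2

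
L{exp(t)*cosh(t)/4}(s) (s - 1)/(4*s*(s - 2))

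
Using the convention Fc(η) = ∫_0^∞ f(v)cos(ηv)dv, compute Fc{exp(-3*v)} 3/(η^2+9)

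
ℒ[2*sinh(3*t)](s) 6/(s^2-9)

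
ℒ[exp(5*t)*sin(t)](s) 1/((s - 5)^2 + 1)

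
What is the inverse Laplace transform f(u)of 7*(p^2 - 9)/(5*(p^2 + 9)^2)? 7*u*cos(3*u)/5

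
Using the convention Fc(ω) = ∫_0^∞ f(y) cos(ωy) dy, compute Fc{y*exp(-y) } (1 - ω^2) /(ω^2 + 1) ^2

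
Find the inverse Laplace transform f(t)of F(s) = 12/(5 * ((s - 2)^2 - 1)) 12 * exp(2 * t) * sinh(t)/5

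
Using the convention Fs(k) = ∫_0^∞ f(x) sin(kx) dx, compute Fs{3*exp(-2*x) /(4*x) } 3*atan(k/2) /4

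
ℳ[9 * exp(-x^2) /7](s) 9 * gamma(s/2) /14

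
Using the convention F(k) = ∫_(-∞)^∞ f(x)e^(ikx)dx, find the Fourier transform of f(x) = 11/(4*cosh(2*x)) 11*pi/(8*cosh(pi*k/4))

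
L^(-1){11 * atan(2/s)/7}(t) 11 * sin(2 * t)/(7 * t)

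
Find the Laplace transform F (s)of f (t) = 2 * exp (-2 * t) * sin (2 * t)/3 4/ (3 * ( (s + 2)^2 + 4))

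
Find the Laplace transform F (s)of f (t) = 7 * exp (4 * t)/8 7/ (8 * (s - 4))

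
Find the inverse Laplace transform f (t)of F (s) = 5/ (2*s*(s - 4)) 5*exp (2*t)*sinh (2*t)/4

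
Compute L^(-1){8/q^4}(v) 4 * v^3/3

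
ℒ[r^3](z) 6/z^4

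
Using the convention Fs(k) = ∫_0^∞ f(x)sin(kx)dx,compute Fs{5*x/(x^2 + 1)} 5*pi*exp(-k)/2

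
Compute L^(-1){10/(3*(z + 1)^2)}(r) 10*r*exp(-r)/3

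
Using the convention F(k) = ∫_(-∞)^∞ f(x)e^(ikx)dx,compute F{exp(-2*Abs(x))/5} 4/(5*(k^2 + 4))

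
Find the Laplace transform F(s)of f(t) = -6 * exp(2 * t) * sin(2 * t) -12/((s - 2)^2 + 4)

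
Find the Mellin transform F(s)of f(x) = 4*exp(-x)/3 4*gamma(s)/3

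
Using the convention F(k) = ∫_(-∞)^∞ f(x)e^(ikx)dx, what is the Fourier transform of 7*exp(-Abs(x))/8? 7/(4*(k^2+1))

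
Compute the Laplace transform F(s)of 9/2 9/(2 * s)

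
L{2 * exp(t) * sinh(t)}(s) 2/(s * (s - 2))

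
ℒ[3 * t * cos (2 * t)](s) 3 * (s^2 - 4)/ (s^2 + 4)^2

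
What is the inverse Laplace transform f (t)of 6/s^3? 3*t^2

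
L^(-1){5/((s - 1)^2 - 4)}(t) 5 * exp(t) * sinh(2 * t)/2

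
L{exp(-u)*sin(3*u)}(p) 3/((p + 1)^2 + 9)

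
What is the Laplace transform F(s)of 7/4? 7/(4*s)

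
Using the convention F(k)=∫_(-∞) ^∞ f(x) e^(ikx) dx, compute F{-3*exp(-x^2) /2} -3*sqrt(pi)*exp(-k^2/4) /2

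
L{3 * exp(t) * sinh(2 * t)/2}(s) 3/((s - 1)^2 - 4)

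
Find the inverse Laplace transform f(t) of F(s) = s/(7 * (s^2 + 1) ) cos(t) /7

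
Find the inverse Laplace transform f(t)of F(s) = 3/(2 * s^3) 3 * t^2/4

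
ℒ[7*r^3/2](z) 21/z^4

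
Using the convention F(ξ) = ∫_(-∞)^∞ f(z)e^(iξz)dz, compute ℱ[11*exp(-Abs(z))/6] 11/(3*(ξ^2 + 1))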